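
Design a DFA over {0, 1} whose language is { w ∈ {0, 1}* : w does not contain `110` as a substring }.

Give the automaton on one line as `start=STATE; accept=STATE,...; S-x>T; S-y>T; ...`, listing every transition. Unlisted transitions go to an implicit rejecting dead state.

start=q0; accept=q0,q1,q2; q0-0>q0; q0-1>q1; q1-0>q0; q1-1>q2; q2-0>q3; q2-1>q2; q3-0>q3; q3-1>q3

Track partial matches of the forbidden pattern `110`. State q3 is a dead state reached once `110` has occurred; every other state accepts. q0 means no part of `110` is currently matched.
4 states suffice.
        0   1  
>* q0   q0  q1 
 * q1   q0  q2 
 * q2   q3  q2 
   q3   q3  q3 
(> = start, * = accepting)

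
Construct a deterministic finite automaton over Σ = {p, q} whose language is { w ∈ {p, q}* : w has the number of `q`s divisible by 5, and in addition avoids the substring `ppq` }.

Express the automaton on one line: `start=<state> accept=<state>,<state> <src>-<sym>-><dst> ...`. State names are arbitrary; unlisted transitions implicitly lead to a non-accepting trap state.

Build one automaton per condition and run them in lockstep. The first has 5 states tracking the count of `q`s modulo 5; the second has 4 states tracking partial matches of the forbidden pattern `ppq`. A product state is a pair (one from each), accepting exactly when both do. Equivalent product states are then merged.
With 12 states:
          p    q  
>* S0     S1   S2 
 * S1     S3   S2 
   S2     S4   S5 
 * S3     S3   S6 
   S4     S6   S5 
   S5     S7   S8 
   S6     S6   S6 
   S7     S6   S8 
   S8     S9  S10 
   S9     S6  S10 
   S10   S11   S0 
   S11    S6   S0 
(> = start, * = accepting)

start=S0 accept=S0,S1,S3 S0-p->S1 S0-q->S2 S1-p->S3 S1-q->S2 S2-p->S4 S2-q->S5 S3-p->S3 S3-q->S6 S4-p->S6 S4-q->S5 S5-p->S7 S5-q->S8 S6-p->S6 S6-q->S6 S7-p->S6 S7-q->S8 S8-p->S9 S8-q->S10 S9-p->S6 S9-q->S10 S10-p->S11 S10-q->S0 S11-p->S6 S11-q->S0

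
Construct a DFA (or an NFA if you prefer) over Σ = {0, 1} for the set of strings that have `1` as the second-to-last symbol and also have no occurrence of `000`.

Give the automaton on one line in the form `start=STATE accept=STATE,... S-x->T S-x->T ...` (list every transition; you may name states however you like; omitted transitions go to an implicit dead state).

start=S0 accept=S4,S5 S0-0->S1 S0-1->S2 S1-0->S3 S1-1->S2 S2-0->S4 S2-1->S5 S3-0->S6 S3-1->S2 S4-0->S3 S4-1->S2 S5-0->S4 S5-1->S5 S6-0->S6 S6-1->S6

Run two small machines in parallel and take their product. The first has 7 states tracking the last 2 symbols read; the second has 4 states tracking partial matches of the forbidden pattern `000`. A product state is a pair (one from each), accepting exactly when both do. After merging equivalent states the machine shrinks.
        0   1  
>  S0   S1  S2 
   S1   S3  S2 
   S2   S4  S5 
   S3   S6  S2 
 * S4   S3  S2 
 * S5   S4  S5 
   S6   S6  S6 
(> = start, * = accepting)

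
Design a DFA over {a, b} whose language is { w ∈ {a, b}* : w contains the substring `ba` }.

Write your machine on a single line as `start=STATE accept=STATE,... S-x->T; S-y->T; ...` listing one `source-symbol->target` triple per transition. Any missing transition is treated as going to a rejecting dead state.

Track how much of `ba` has been matched so far: state S0 is no progress, S2 is the absorbing accept state reached once `ba` has occurred. Intermediate states record partial matches; on a mismatch, fall back to the longest reusable overlap.
        a   b  
>  S0   S0  S1 
   S1   S2  S1 
 * S2   S2  S2 
(> = start, * = accepting)

start=S0; accept=S2; S0-a->S0; S0-b->S1; S1-a->S2; S1-b->S1; S2-a->S2; S2-b->S2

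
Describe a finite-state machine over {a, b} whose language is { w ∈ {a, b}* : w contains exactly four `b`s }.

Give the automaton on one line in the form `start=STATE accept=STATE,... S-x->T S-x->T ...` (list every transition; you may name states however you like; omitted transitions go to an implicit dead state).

Count `b`s, saturating at 5: states s0 through s4 mean 0 through 4 `b`s seen; s5 means more than 4. Each `b` increments (capped at s5); other symbols loop. Accept from {s4}.
        a   b  
>  s0   s0  s1 
   s1   s1  s2 
   s2   s2  s3 
   s3   s3  s4 
 * s4   s4  s5 
   s5   s5  s5 
(> = start, * = accepting)

start=s0 accept=s4 s0-a->s0 s0-b->s1 s1-a->s1 s1-b->s2 s2-a->s2 s2-b->s3 s3-a->s3 s3-b->s4 s4-a->s4 s4-b->s5 s5-a->s5 s5-b->s5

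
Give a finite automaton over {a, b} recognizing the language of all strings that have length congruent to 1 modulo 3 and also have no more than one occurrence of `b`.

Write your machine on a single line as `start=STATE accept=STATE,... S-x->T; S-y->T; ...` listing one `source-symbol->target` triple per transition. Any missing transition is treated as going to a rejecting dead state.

Build one automaton per condition and run them in lockstep. The first has 3 states tracking the input length modulo 3; the second has 3 states tracking the count of `b`s, saturating at 2. A product state is a pair (one from each), accepting exactly when both do. After merging equivalent states the machine shrinks.
A 7-state machine:
        a   b  
>  q0   q1  q2 
 * q1   q3  q4 
 * q2   q4  q5 
   q3   q0  q6 
   q4   q6  q5 
   q5   q5  q5 
   q6   q2  q5 
(> = start, * = accepting)

start=q0; accept=q1,q2; q0-a->q1; q0-b->q2; q1-a->q3; q1-b->q4; q2-a->q4; q2-b->q5; q3-a->q0; q3-b->q6; q4-a->q6; q4-b->q5; q5-a->q5; q5-b->q5; q6-a->q2; q6-b->q5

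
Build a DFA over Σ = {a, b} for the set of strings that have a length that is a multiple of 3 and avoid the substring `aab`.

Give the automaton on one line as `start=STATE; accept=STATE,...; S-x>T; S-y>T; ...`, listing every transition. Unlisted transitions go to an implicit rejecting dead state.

start=s0; accept=s0,s6,s8; s0-a>s1; s0-b>s2; s1-a>s3; s1-b>s4; s2-a>s5; s2-b>s4; s3-a>s6; s3-b>s7; s4-a>s8; s4-b>s0; s5-a>s6; s5-b>s0; s6-a>s9; s6-b>s7; s7-a>s7; s7-b>s7; s8-a>s9; s8-b>s2; s9-a>s3; s9-b>s7

Handle the two conditions separately and then intersect. One (3 states) tracks the input length modulo 3; the other (4 states) tracks partial matches of the forbidden pattern `aab`. Each combined state is a pair, one component from each; accept when both components accept. Minimizing collapses redundant product states.
A 10-state machine:
        a   b  
>* s0   s1  s2 
   s1   s3  s4 
   s2   s5  s4 
   s3   s6  s7 
   s4   s8  s0 
   s5   s6  s0 
 * s6   s9  s7 
   s7   s7  s7 
 * s8   s9  s2 
   s9   s3  s7 
(> = start, * = accepting)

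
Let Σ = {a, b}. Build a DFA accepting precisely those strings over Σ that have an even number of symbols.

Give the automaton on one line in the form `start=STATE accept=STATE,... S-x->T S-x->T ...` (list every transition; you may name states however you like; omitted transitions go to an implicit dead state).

Only the length mod 2 matters, so use a 2-cycle: from any state, every input symbol moves to the next state, wrapping S1 back to S0. Mark S0 accepting.
With 2 states:
        a   b  
>* S0   S1  S1 
   S1   S0  S0 
(> = start, * = accepting)

start=S0 accept=S0 S0-a->S1 S0-b->S1 S1-a->S0 S1-b->S0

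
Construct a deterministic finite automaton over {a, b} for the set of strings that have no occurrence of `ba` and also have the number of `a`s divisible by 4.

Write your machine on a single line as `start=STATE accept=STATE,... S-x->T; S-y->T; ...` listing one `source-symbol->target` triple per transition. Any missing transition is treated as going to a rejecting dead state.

start=q0; accept=q0,q2; q0-a->q1; q0-b->q2; q1-a->q3; q1-b->q4; q2-a->q4; q2-b->q2; q3-a->q5; q3-b->q4; q4-a->q4; q4-b->q4; q5-a->q0; q5-b->q4

Handle the two conditions separately and then intersect. One (3 states) tracks partial matches of the forbidden pattern `ba`; the other (4 states) tracks the count of `a`s modulo 4. Each combined state is a pair, one component from each; accept when both components accept. After merging equivalent states the machine shrinks.
6 states suffice.
        a   b  
>* q0   q1  q2 
   q1   q3  q4 
 * q2   q4  q2 
   q3   q5  q4 
   q4   q4  q4 
   q5   q0  q4 
(> = start, * = accepting)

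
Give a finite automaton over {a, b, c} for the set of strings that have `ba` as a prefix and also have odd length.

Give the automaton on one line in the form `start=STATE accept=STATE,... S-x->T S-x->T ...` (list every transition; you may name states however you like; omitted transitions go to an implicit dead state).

Handle the two conditions separately and then intersect. The first has 4 states tracking whether the input so far still matches the prefix `ba`; the second has 2 states tracking the input length modulo 2. A product state is a pair (one from each), accepting exactly when both do. Minimizing collapses redundant product states.
5 states suffice.
        a   b   c  
>  s0   s1  s2  s1 
   s1   s1  s1  s1 
   s2   s3  s1  s1 
   s3   s4  s4  s4 
 * s4   s3  s3  s3 
(> = start, * = accepting)

start=s0 accept=s4 s0-a->s1 s0-b->s2 s0-c->s1 s1-a->s1 s1-b->s1 s1-c->s1 s2-a->s3 s2-b->s1 s2-c->s1 s3-a->s4 s3-b->s4 s3-c->s4 s4-a->s3 s4-b->s3 s4-c->s3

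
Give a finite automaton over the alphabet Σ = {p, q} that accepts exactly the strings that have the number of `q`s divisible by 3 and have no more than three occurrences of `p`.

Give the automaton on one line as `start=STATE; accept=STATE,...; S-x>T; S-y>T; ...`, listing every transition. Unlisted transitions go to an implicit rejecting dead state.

Run two small machines in parallel and take their product. One (3 states) tracks the count of `q`s modulo 3; the other (5 states) tracks the count of `p`s, saturating at 4. Each combined state is a pair, one component from each; accept when both components accept.
       p  q 
>* A   B  C 
 * B   D  E 
   C   E  F 
 * D   G  H 
   E   H  I 
   F   I  A 
 * G   J  K 
   H   K  L 
   I   L  B 
   J   J  M 
   K   M  N 
   L   N  D 
   M   M  O 
   N   O  G 
   O   O  J 
(> = start, * = accepting)

start=A; accept=A,B,D,G; A-p>B; A-q>C; B-p>D; B-q>E; C-p>E; C-q>F; D-p>G; D-q>H; E-p>H; E-q>I; F-p>I; F-q>A; G-p>J; G-q>K; H-p>K; H-q>L; I-p>L; I-q>B; J-p>J; J-q>M; K-p>M; K-q>N; L-p>N; L-q>D; M-p>M; M-q>O; N-p>O; N-q>G; O-p>O; O-q>J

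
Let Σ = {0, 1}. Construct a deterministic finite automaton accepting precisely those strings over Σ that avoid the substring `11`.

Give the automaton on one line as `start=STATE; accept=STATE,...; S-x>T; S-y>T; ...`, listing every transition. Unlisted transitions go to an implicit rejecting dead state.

Track partial matches of the forbidden pattern `11`. State C is a dead state reached once `11` has occurred; every other state accepts. A means no part of `11` is currently matched.
A 3-state machine:
       0  1 
>* A   A  B 
 * B   A  C 
   C   C  C 
(> = start, * = accepting)

start=A; accept=A,B; A-0>A; A-1>B; B-0>A; B-1>C; C-0>C; C-1>C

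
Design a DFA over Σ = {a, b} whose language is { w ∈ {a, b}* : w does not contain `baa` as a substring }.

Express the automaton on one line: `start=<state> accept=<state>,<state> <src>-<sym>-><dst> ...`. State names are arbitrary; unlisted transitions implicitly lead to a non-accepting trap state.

start=q0 accept=q0,q1,q2 q0-a->q0 q0-b->q1 q1-a->q2 q1-b->q1 q2-a->q3 q2-b->q1 q3-a->q3 q3-b->q3

Track partial matches of the forbidden pattern `baa`. State q3 is a dead state reached once `baa` has occurred; every other state accepts. q0 means no part of `baa` is currently matched.
4 states suffice.
        a   b  
>* q0   q0  q1 
 * q1   q2  q1 
 * q2   q3  q1 
   q3   q3  q3 
(> = start, * = accepting)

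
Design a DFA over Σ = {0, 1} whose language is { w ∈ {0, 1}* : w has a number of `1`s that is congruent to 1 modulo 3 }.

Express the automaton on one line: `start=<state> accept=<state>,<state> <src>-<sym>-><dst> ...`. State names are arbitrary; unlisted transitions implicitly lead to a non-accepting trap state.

The only thing that matters is how many `1`s have appeared, reduced mod 3. Use one state per residue: S0 for 0, …, S2 for 2. Reading `1` moves to the next residue; anything else stays put. S1 is accepting.
        0   1  
>  S0   S0  S1 
 * S1   S1  S2 
   S2   S2  S0 
(> = start, * = accepting)

start=S0 accept=S1 S0-0->S0 S0-1->S1 S1-0->S1 S1-1->S2 S2-0->S2 S2-1->S0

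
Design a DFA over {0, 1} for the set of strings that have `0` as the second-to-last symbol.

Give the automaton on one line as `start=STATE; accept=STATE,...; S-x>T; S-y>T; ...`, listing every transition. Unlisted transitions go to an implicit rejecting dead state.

start=q0; accept=q3,q4; q0-0>q1; q0-1>q2; q1-0>q3; q1-1>q4; q2-0>q5; q2-1>q6; q3-0>q3; q3-1>q4; q4-0>q5; q4-1>q6; q5-0>q3; q5-1>q4; q6-0>q5; q6-1>q6

A DFA must remember the last 2 symbols (since which symbol is second-to-last isn't known until the input ends). Use one state per possible window of the last ≤2 symbols; accept from those whose window starts with `0`.
A 7-state machine:
        0   1  
>  q0   q1  q2 
   q1   q3  q4 
   q2   q5  q6 
 * q3   q3  q4 
 * q4   q5  q6 
   q5   q3  q4 
   q6   q5  q6 
(> = start, * = accepting)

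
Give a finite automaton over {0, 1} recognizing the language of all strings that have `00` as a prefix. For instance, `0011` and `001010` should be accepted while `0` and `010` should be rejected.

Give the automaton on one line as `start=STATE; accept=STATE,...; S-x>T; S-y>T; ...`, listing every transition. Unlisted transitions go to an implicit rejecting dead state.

start=s0; accept=s2; s0-0>s1; s0-1>s3; s1-0>s2; s1-1>s3; s2-0>s2; s2-1>s2; s3-0>s3; s3-1>s3

Check the first 2 symbols one by one: s0 through s1 record how many have matched `00` so far; any wrong symbol goes to the dead state s3. After all 2 match we enter the accepting sink s2.
A 4-state machine:
        0   1  
>  s0   s1  s3 
   s1   s2  s3 
 * s2   s2  s2 
   s3   s3  s3 
(> = start, * = accepting)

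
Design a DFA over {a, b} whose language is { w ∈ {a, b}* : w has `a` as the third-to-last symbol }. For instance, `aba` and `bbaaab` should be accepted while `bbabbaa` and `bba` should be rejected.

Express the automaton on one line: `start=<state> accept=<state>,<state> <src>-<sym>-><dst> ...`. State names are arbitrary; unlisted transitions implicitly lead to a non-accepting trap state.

A DFA must remember the last 3 symbols (since which symbol is third-to-last isn't known until the input ends). Use one state per possible window of the last ≤3 symbols; accept from those whose window starts with `a`.
          a    b  
>  q0     q1   q2 
   q1     q3   q4 
   q2     q5   q6 
   q3     q7   q8 
   q4     q9  q10 
   q5    q11  q12 
   q6    q13  q14 
 * q7     q7   q8 
 * q8     q9  q10 
 * q9    q11  q12 
 * q10   q13  q14 
   q11    q7   q8 
   q12    q9  q10 
   q13   q11  q12 
   q14   q13  q14 
(> = start, * = accepting)

start=q0 accept=q7,q8,q9,q10 q0-a->q1 q0-b->q2 q1-a->q3 q1-b->q4 q2-a->q5 q2-b->q6 q3-a->q7 q3-b->q8 q4-a->q9 q4-b->q10 q5-a->q11 q5-b->q12 q6-a->q13 q6-b->q14 q7-a->q7 q7-b->q8 q8-a->q9 q8-b->q10 q9-a->q11 q9-b->q12 q10-a->q13 q10-b->q14 q11-a->q7 q11-b->q8 q12-a->q9 q12-b->q10 q13-a->q11 q13-b->q12 q14-a->q13 q14-b->q14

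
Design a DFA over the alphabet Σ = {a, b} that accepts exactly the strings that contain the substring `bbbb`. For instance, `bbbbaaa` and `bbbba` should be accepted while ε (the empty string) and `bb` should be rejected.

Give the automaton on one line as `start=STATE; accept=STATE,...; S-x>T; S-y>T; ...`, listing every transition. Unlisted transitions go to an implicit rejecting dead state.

States S0..S3 record the length of the longest prefix of `bbbb` that matches the current input suffix. Reaching S4 means `bbbb` has been seen, and we stay there forever. Accept from S4.
With 5 states:
        a   b  
>  S0   S0  S1 
   S1   S0  S2 
   S2   S0  S3 
   S3   S0  S4 
 * S4   S4  S4 
(> = start, * = accepting)

start=S0; accept=S4; S0-a>S0; S0-b>S1; S1-a>S0; S1-b>S2; S2-a>S0; S2-b>S3; S3-a>S0; S3-b>S4; S4-a>S4; S4-b>S4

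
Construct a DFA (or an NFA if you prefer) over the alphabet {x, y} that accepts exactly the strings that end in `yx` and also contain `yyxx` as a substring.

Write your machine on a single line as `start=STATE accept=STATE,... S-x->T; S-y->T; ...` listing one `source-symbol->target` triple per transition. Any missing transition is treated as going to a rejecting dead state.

start=q0; accept=q7; q0-x->q0; q0-y->q1; q1-x->q2; q1-y->q3; q2-x->q0; q2-y->q1; q3-x->q4; q3-y->q3; q4-x->q5; q4-y->q1; q5-x->q5; q5-y->q6; q6-x->q7; q6-y->q6; q7-x->q5; q7-y->q6

Build one automaton per condition and run them in lockstep. One (3 states) tracks how much of the suffix `yx` has currently been matched; the other (5 states) tracks whether and how much of `yyxx` has been seen. Each combined state is a pair, one component from each; accept when both components accept.
An 8-state machine:
        x   y  
>  q0   q0  q1 
   q1   q2  q3 
   q2   q0  q1 
   q3   q4  q3 
   q4   q5  q1 
   q5   q5  q6 
   q6   q7  q6 
 * q7   q5  q6 
(> = start, * = accepting)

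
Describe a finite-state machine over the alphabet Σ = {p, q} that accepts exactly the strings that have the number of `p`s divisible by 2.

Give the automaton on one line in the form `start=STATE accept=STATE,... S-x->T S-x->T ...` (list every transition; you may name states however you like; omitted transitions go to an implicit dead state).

start=s0 accept=s0 s0-p->s1 s0-q->s0 s1-p->s0 s1-q->s1

The only thing that matters is how many `p`s have appeared, reduced mod 2. Use one state per residue: s0 for 0, …, s1 for 1. Reading `p` moves to the next residue; anything else stays put. s0 is accepting.
With 2 states:
        p   q  
>* s0   s1  s0 
   s1   s0  s1 
(> = start, * = accepting)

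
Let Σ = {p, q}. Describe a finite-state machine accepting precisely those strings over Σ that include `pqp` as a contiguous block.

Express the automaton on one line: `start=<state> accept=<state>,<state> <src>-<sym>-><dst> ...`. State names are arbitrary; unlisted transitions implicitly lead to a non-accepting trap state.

start=s0 accept=s3 s0-p->s1 s0-q->s0 s1-p->s1 s1-q->s2 s2-p->s3 s2-q->s0 s3-p->s3 s3-q->s3

Track how much of `pqp` has been matched so far: state s0 is no progress, s3 is the absorbing accept state reached once `pqp` has occurred. Intermediate states record partial matches; on a mismatch, fall back to the longest reusable overlap.
        p   q  
>  s0   s1  s0 
   s1   s1  s2 
   s2   s3  s0 
 * s3   s3  s3 
(> = start, * = accepting)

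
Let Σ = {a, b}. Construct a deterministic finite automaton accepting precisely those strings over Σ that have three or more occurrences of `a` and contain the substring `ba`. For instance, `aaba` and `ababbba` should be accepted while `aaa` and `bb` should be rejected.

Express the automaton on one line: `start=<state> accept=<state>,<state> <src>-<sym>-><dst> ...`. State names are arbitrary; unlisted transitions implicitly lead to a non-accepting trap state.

start=q0 accept=q11,q13 q0-a->q1 q0-b->q2 q1-a->q3 q1-b->q4 q2-a->q5 q2-b->q2 q3-a->q6 q3-b->q7 q4-a->q8 q4-b->q4 q5-a->q8 q5-b->q5 q6-a->q9 q6-b->q10 q7-a->q11 q7-b->q7 q8-a->q11 q8-b->q8 q9-a->q9 q9-b->q12 q10-a->q13 q10-b->q10 q11-a->q13 q11-b->q11 q12-a->q13 q12-b->q12 q13-a->q13 q13-b->q13

Build one automaton per condition and run them in lockstep. One (5 states) tracks the count of `a`s, saturating at 4; the other (3 states) tracks whether and how much of `ba` has been seen. Each combined state is a pair, one component from each; accept when both components accept.
A 14-state machine:
          a    b  
>  q0     q1   q2 
   q1     q3   q4 
   q2     q5   q2 
   q3     q6   q7 
   q4     q8   q4 
   q5     q8   q5 
   q6     q9  q10 
   q7    q11   q7 
   q8    q11   q8 
   q9     q9  q12 
   q10   q13  q10 
 * q11   q13  q11 
   q12   q13  q12 
 * q13   q13  q13 
(> = start, * = accepting)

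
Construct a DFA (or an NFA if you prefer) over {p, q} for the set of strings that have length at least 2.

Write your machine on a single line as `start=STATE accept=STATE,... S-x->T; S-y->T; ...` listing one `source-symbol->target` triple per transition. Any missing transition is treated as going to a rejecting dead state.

start=S0; accept=S2,S3; S0-p->S1; S0-q->S1; S1-p->S2; S1-q->S2; S2-p->S3; S2-q->S3; S3-p->S3; S3-q->S3

We only need to distinguish lengths 0, 1, …, 2, and '>2'. Chain S0 → S1 → S2 → S3 on every symbol, with S3 looping. Accepting states: {S2, S3}.
With 4 states:
        p   q  
>  S0   S1  S1 
   S1   S2  S2 
 * S2   S3  S3 
 * S3   S3  S3 
(> = start, * = accepting)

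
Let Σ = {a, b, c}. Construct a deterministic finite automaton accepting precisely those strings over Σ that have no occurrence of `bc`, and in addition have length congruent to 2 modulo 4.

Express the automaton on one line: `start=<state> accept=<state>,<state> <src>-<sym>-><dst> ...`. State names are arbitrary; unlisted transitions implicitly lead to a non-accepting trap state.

Build one automaton per condition and run them in lockstep. The first has 3 states tracking partial matches of the forbidden pattern `bc`; the second has 4 states tracking the input length modulo 4. A product state is a pair (one from each), accepting exactly when both do.
          a    b    c  
>  s0     s1   s2   s1 
   s1     s3   s4   s3 
   s2     s3   s4   s5 
 * s3     s6   s7   s6 
 * s4     s6   s7   s8 
   s5     s8   s8   s8 
   s6     s0   s9   s0 
   s7     s0   s9  s10 
   s8    s10  s10  s10 
   s9     s1   s2  s11 
   s10   s11  s11  s11 
   s11    s5   s5   s5 
(> = start, * = accepting)

start=s0 accept=s3,s4 s0-a->s1 s0-b->s2 s0-c->s1 s1-a->s3 s1-b->s4 s1-c->s3 s2-a->s3 s2-b->s4 s2-c->s5 s3-a->s6 s3-b->s7 s3-c->s6 s4-a->s6 s4-b->s7 s4-c->s8 s5-a->s8 s5-b->s8 s5-c->s8 s6-a->s0 s6-b->s9 s6-c->s0 s7-a->s0 s7-b->s9 s7-c->s10 s8-a->s10 s8-b->s10 s8-c->s10 s9-a->s1 s9-b->s2 s9-c->s11 s10-a->s11 s10-b->s11 s10-c->s11 s11-a->s5 s11-b->s5 s11-c->s5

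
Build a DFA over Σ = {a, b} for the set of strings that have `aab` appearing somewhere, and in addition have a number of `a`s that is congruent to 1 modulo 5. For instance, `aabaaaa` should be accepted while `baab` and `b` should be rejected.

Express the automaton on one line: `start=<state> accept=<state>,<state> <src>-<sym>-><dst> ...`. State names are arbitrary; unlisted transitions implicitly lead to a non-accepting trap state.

start=s0 accept=s16 s0-a->s1 s0-b->s0 s1-a->s2 s1-b->s3 s2-a->s4 s2-b->s5 s3-a->s6 s3-b->s3 s4-a->s7 s4-b->s8 s5-a->s8 s5-b->s5 s6-a->s4 s6-b->s9 s7-a->s10 s7-b->s11 s8-a->s11 s8-b->s8 s9-a->s12 s9-b->s9 s10-a->s13 s10-b->s14 s11-a->s14 s11-b->s11 s12-a->s7 s12-b->s15 s13-a->s2 s13-b->s16 s14-a->s16 s14-b->s14 s15-a->s17 s15-b->s15 s16-a->s5 s16-b->s16 s17-a->s10 s17-b->s18 s18-a->s19 s18-b->s18 s19-a->s13 s19-b->s0

Handle the two conditions separately and then intersect. One (4 states) tracks whether and how much of `aab` has been seen; the other (5 states) tracks the count of `a`s modulo 5. Each combined state is a pair, one component from each; accept when both components accept.
20 states suffice.
          a    b  
>  s0     s1   s0 
   s1     s2   s3 
   s2     s4   s5 
   s3     s6   s3 
   s4     s7   s8 
   s5     s8   s5 
   s6     s4   s9 
   s7    s10  s11 
   s8    s11   s8 
   s9    s12   s9 
   s10   s13  s14 
   s11   s14  s11 
   s12    s7  s15 
   s13    s2  s16 
   s14   s16  s14 
   s15   s17  s15 
 * s16    s5  s16 
   s17   s10  s18 
   s18   s19  s18 
   s19   s13   s0 
(> = start, * = accepting)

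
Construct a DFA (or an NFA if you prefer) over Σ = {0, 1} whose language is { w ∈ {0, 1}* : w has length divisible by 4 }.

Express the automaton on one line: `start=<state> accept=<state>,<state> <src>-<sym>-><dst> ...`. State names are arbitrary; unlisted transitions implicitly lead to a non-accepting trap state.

Only the length mod 4 matters, so use a 4-cycle: from any state, every input symbol moves to the next state, wrapping S3 back to S0. Mark S0 accepting.
4 states suffice.
        0   1  
>* S0   S1  S1 
   S1   S2  S2 
   S2   S3  S3 
   S3   S0  S0 
(> = start, * = accepting)

start=S0 accept=S0 S0-0->S1 S0-1->S1 S1-0->S2 S1-1->S2 S2-0->S3 S2-1->S3 S3-0->S0 S3-1->S0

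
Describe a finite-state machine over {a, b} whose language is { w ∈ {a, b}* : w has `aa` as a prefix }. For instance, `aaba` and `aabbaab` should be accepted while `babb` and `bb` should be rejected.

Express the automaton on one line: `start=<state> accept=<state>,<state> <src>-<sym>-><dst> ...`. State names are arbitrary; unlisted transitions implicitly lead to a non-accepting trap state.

Check the first 2 symbols one by one: S0 through S1 record how many have matched `aa` so far; any wrong symbol goes to the dead state S3. After all 2 match we enter the accepting sink S2.
        a   b  
>  S0   S1  S3 
   S1   S2  S3 
 * S2   S2  S2 
   S3   S3  S3 
(> = start, * = accepting)

start=S0 accept=S2 S0-a->S1 S0-b->S3 S1-a->S2 S1-b->S3 S2-a->S2 S2-b->S2 S3-a->S3 S3-b->S3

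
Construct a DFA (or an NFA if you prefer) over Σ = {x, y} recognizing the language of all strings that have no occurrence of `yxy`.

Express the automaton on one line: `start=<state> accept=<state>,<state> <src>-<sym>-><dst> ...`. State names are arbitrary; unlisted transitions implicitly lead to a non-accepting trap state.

Track partial matches of the forbidden pattern `yxy`. State D is a dead state reached once `yxy` has occurred; every other state accepts. A means no part of `yxy` is currently matched.
With 4 states:
       x  y 
>* A   A  B 
 * B   C  B 
 * C   A  D 
   D   D  D 
(> = start, * = accepting)

start=A accept=A,B,C A-x->A A-y->B B-x->C B-y->B C-x->A C-y->D D-x->D D-y->D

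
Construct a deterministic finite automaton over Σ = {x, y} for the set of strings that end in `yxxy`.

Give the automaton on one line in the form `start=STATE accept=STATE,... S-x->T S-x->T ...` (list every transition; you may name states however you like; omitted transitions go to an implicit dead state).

start=s0 accept=s4 s0-x->s0 s0-y->s1 s1-x->s2 s1-y->s1 s2-x->s3 s2-y->s1 s3-x->s0 s3-y->s4 s4-x->s2 s4-y->s1

Remember how much of `yxxy` the current input suffix matches. State s0 means no match yet; s1 means the last symbol is `y`; s2 means the last 2 symbols are `yx`; s3 means the last 3 symbols are `yxx`; s4 means the last 4 symbols are `yxxy`. Only s4 accepts. On a mismatch, fall back to the longest proper suffix that is still a prefix of `yxxy`.
5 states suffice.
        x   y  
>  s0   s0  s1 
   s1   s2  s1 
   s2   s3  s1 
   s3   s0  s4 
 * s4   s2  s1 
(> = start, * = accepting)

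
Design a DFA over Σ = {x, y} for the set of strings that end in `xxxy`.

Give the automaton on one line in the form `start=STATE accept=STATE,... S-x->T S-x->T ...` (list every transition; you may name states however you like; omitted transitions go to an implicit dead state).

Remember how much of `xxxy` the current input suffix matches. State q0 means no match yet; q1 means the last symbol is `x`; q2 means the last 2 symbols are `xx`; q3 means the last 3 symbols are `xxx`; q4 means the last 4 symbols are `xxxy`. Only q4 accepts. On a mismatch, fall back to the longest proper suffix that is still a prefix of `xxxy`.
With 5 states:
        x   y  
>  q0   q1  q0 
   q1   q2  q0 
   q2   q3  q0 
   q3   q3  q4 
 * q4   q1  q0 
(> = start, * = accepting)

start=q0 accept=q4 q0-x->q1 q0-y->q0 q1-x->q2 q1-y->q0 q2-x->q3 q2-y->q0 q3-x->q3 q3-y->q4 q4-x->q1 q4-y->q0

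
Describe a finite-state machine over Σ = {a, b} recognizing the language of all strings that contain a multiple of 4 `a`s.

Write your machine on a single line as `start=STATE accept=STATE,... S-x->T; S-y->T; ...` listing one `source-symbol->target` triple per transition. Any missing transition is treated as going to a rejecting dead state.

Keep the running count of `a`s modulo 4: each `a` advances along the cycle s0 → s1 → s2 → s3 → s0 while other symbols loop. Accept at s0.
A 4-state machine:
        a   b  
>* s0   s1  s0 
   s1   s2  s1 
   s2   s3  s2 
   s3   s0  s3 
(> = start, * = accepting)

start=s0; accept=s0; s0-a->s1; s0-b->s0; s1-a->s2; s1-b->s1; s2-a->s3; s2-b->s2; s3-a->s0; s3-b->s3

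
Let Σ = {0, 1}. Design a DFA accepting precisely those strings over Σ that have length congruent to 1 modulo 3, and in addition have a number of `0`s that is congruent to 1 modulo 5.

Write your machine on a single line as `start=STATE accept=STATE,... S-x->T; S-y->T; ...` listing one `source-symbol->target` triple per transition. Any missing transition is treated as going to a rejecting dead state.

Handle the two conditions separately and then intersect. One (3 states) tracks the input length modulo 3; the other (5 states) tracks the count of `0`s modulo 5. Each combined state is a pair, one component from each; accept when both components accept.
15 states suffice.
          0    1  
>  s0     s1   s2 
 * s1     s3   s4 
   s2     s4   s5 
   s3     s6   s7 
   s4     s7   s8 
   s5     s8   s0 
   s6     s9  s10 
   s7    s10  s11 
   s8    s11   s1 
   s9     s5  s12 
   s10   s12  s13 
   s11   s13   s3 
   s12    s0  s14 
   s13   s14   s6 
   s14    s2   s9 
(> = start, * = accepting)

start=s0; accept=s1; s0-0->s1; s0-1->s2; s1-0->s3; s1-1->s4; s2-0->s4; s2-1->s5; s3-0->s6; s3-1->s7; s4-0->s7; s4-1->s8; s5-0->s8; s5-1->s0; s6-0->s9; s6-1->s10; s7-0->s10; s7-1->s11; s8-0->s11; s8-1->s1; s9-0->s5; s9-1->s12; s10-0->s12; s10-1->s13; s11-0->s13; s11-1->s3; s12-0->s0; s12-1->s14; s13-0->s14; s13-1->s6; s14-0->s2; s14-1->s9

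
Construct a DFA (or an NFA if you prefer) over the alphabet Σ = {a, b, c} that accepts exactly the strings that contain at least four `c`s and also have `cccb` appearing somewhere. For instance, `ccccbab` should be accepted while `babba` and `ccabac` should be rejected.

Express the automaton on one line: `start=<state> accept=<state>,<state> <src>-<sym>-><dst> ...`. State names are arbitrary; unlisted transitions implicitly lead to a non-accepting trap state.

Handle the two conditions separately and then intersect. One (6 states) tracks the count of `c`s, saturating at 5; the other (5 states) tracks whether and how much of `cccb` has been seen. Each combined state is a pair, one component from each; accept when both components accept.
          a    b    c  
>  s0     s0   s0   s1 
   s1     s2   s2   s3 
   s2     s2   s2   s4 
   s3     s5   s5   s6 
   s4     s5   s5   s7 
   s5     s5   s5   s8 
   s6     s9  s10  s11 
   s7     s9   s9  s11 
   s8     s9   s9  s12 
   s9     s9   s9  s13 
   s10   s10  s10  s14 
   s11   s15  s14  s16 
   s12   s15  s15  s16 
   s13   s15  s15  s17 
 * s14   s14  s14  s18 
   s15   s15  s15  s19 
   s16   s20  s18  s16 
   s17   s20  s20  s16 
 * s18   s18  s18  s18 
   s19   s20  s20  s17 
   s20   s20  s20  s19 
(> = start, * = accepting)

start=s0 accept=s14,s18 s0-a->s0 s0-b->s0 s0-c->s1 s1-a->s2 s1-b->s2 s1-c->s3 s2-a->s2 s2-b->s2 s2-c->s4 s3-a->s5 s3-b->s5 s3-c->s6 s4-a->s5 s4-b->s5 s4-c->s7 s5-a->s5 s5-b->s5 s5-c->s8 s6-a->s9 s6-b->s10 s6-c->s11 s7-a->s9 s7-b->s9 s7-c->s11 s8-a->s9 s8-b->s9 s8-c->s12 s9-a->s9 s9-b->s9 s9-c->s13 s10-a->s10 s10-b->s10 s10-c->s14 s11-a->s15 s11-b->s14 s11-c->s16 s12-a->s15 s12-b->s15 s12-c->s16 s13-a->s15 s13-b->s15 s13-c->s17 s14-a->s14 s14-b->s14 s14-c->s18 s15-a->s15 s15-b->s15 s15-c->s19 s16-a->s20 s16-b->s18 s16-c->s16 s17-a->s20 s17-b->s20 s17-c->s16 s18-a->s18 s18-b->s18 s18-c->s18 s19-a->s20 s19-b->s20 s19-c->s17 s20-a->s20 s20-b->s20 s20-c->s19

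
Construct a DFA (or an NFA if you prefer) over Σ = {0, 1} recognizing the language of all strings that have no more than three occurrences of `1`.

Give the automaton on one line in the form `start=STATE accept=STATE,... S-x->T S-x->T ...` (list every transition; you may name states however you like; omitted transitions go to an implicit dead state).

Only the number of `1`s matters, and only up to 4. Make a chain s0 → s1 → s2 → s3 → s4 advanced by each `1` (with s4 absorbing); every other symbol self-loops. The accepting set is {s0, s1, s2, s3}.
A 5-state machine:
        0   1  
>* s0   s0  s1 
 * s1   s1  s2 
 * s2   s2  s3 
 * s3   s3  s4 
   s4   s4  s4 
(> = start, * = accepting)

start=s0 accept=s0,s1,s2,s3 s0-0->s0 s0-1->s1 s1-0->s1 s1-1->s2 s2-0->s2 s2-1->s3 s3-0->s3 s3-1->s4 s4-0->s4 s4-1->s4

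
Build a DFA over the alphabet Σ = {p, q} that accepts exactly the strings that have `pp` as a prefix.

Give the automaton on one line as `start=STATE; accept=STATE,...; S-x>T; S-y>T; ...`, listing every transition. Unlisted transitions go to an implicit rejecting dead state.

Check the first 2 symbols one by one: s0 through s1 record how many have matched `pp` so far; any wrong symbol goes to the dead state s3. After all 2 match we enter the accepting sink s2.
With 4 states:
        p   q  
>  s0   s1  s3 
   s1   s2  s3 
 * s2   s2  s2 
   s3   s3  s3 
(> = start, * = accepting)

start=s0; accept=s2; s0-p>s1; s0-q>s3; s1-p>s2; s1-q>s3; s2-p>s2; s2-q>s2; s3-p>s3; s3-q>s3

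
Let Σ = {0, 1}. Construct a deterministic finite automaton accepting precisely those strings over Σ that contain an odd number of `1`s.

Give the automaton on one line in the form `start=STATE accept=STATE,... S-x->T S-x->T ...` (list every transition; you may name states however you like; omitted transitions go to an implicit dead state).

start=q0 accept=q1 q0-0->q0 q0-1->q1 q1-0->q1 q1-1->q0

The only thing that matters is how many `1`s have appeared, reduced mod 2. Use one state per residue: q0 for 0, …, q1 for 1. Reading `1` moves to the next residue; anything else stays put. q1 is accepting.
With 2 states:
        0   1  
>  q0   q0  q1 
 * q1   q1  q0 
(> = start, * = accepting)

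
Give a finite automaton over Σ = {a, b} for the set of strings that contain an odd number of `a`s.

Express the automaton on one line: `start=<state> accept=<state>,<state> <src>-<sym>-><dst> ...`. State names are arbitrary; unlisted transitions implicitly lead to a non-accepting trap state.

start=q0 accept=q1 q0-a->q1 q0-b->q0 q1-a->q0 q1-b->q1

The only thing that matters is how many `a`s have appeared, reduced mod 2. Use one state per residue: q0 for 0, …, q1 for 1. Reading `a` moves to the next residue; anything else stays put. q1 is accepting.
With 2 states:
        a   b  
>  q0   q1  q0 
 * q1   q0  q1 
(> = start, * = accepting)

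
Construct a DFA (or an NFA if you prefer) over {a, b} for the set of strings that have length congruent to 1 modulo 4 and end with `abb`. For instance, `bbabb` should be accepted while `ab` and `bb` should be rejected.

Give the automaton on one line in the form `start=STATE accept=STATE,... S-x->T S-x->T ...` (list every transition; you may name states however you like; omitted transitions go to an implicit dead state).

start=q0 accept=q6 q0-a->q1 q0-b->q1 q1-a->q2 q1-b->q2 q2-a->q3 q2-b->q4 q3-a->q0 q3-b->q5 q4-a->q0 q4-b->q0 q5-a->q1 q5-b->q6 q6-a->q2 q6-b->q2

Run two small machines in parallel and take their product. One (4 states) tracks the input length modulo 4; the other (4 states) tracks how much of the suffix `abb` has currently been matched. Each combined state is a pair, one component from each; accept when both components accept. Minimizing collapses redundant product states.
7 states suffice.
        a   b  
>  q0   q1  q1 
   q1   q2  q2 
   q2   q3  q4 
   q3   q0  q5 
   q4   q0  q0 
   q5   q1  q6 
 * q6   q2  q2 
(> = start, * = accepting)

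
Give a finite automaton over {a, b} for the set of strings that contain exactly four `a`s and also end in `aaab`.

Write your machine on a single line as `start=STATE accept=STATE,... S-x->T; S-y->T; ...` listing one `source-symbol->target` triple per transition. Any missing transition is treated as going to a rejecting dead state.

start=q0; accept=q12; q0-a->q1; q0-b->q0; q1-a->q2; q1-b->q3; q2-a->q4; q2-b->q5; q3-a->q6; q3-b->q3; q4-a->q7; q4-b->q8; q5-a->q9; q5-b->q5; q6-a->q10; q6-b->q5; q7-a->q11; q7-b->q12; q8-a->q13; q8-b->q14; q9-a->q15; q9-b->q14; q10-a->q7; q10-b->q14; q11-a->q11; q11-b->q16; q12-a->q17; q12-b->q18; q13-a->q19; q13-b->q18; q14-a->q13; q14-b->q14; q15-a->q11; q15-b->q18; q16-a->q17; q16-b->q20; q17-a->q19; q17-b->q20; q18-a->q17; q18-b->q18; q19-a->q11; q19-b->q20; q20-a->q17; q20-b->q20

Run two small machines in parallel and take their product. One (6 states) tracks the count of `a`s, saturating at 5; the other (5 states) tracks how much of the suffix `aaab` has currently been matched. Each combined state is a pair, one component from each; accept when both components accept.
A 21-state machine:
          a    b  
>  q0     q1   q0 
   q1     q2   q3 
   q2     q4   q5 
   q3     q6   q3 
   q4     q7   q8 
   q5     q9   q5 
   q6    q10   q5 
   q7    q11  q12 
   q8    q13  q14 
   q9    q15  q14 
   q10    q7  q14 
   q11   q11  q16 
 * q12   q17  q18 
   q13   q19  q18 
   q14   q13  q14 
   q15   q11  q18 
   q16   q17  q20 
   q17   q19  q20 
   q18   q17  q18 
   q19   q11  q20 
   q20   q17  q20 
(> = start, * = accepting)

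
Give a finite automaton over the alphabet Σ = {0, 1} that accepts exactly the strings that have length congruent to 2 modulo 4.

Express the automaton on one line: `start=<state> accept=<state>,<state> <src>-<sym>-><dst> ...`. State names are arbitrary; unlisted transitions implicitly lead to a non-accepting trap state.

start=S0 accept=S2 S0-0->S1 S0-1->S1 S1-0->S2 S1-1->S2 S2-0->S3 S2-1->S3 S3-0->S0 S3-1->S0

Count input length modulo 4: every symbol advances one step around the cycle S0 → S1 → S2 → S3 → S0. Accept at S2.
4 states suffice.
        0   1  
>  S0   S1  S1 
   S1   S2  S2 
 * S2   S3  S3 
   S3   S0  S0 
(> = start, * = accepting)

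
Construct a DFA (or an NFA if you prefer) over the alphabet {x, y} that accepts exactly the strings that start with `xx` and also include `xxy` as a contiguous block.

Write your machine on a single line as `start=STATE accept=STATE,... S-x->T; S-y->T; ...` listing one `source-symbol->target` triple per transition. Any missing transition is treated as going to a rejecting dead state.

Build one automaton per condition and run them in lockstep. One (4 states) tracks whether the input so far still matches the prefix `xx`; the other (4 states) tracks whether and how much of `xxy` has been seen. Each combined state is a pair, one component from each; accept when both components accept. Equivalent product states are then merged.
5 states suffice.
        x   y  
>  s0   s1  s2 
   s1   s3  s2 
   s2   s2  s2 
   s3   s3  s4 
 * s4   s4  s4 
(> = start, * = accepting)

start=s0; accept=s4; s0-x->s1; s0-y->s2; s1-x->s3; s1-y->s2; s2-x->s2; s2-y->s2; s3-x->s3; s3-y->s4; s4-x->s4; s4-y->s4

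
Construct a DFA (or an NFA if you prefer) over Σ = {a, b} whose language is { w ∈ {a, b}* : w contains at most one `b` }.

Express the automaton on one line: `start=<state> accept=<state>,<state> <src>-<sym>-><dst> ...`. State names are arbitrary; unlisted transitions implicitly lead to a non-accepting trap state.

start=q0 accept=q0,q1 q0-a->q0 q0-b->q1 q1-a->q1 q1-b->q2 q2-a->q2 q2-b->q2

Count `b`s, saturating at 2: state q0 means no `b` yet, q1 means one `b` seen, q2 means more than one. Each `b` increments (capped at q2); other symbols loop. Accept from {q0, q1}.
        a   b  
>* q0   q0  q1 
 * q1   q1  q2 
   q2   q2  q2 
(> = start, * = accepting)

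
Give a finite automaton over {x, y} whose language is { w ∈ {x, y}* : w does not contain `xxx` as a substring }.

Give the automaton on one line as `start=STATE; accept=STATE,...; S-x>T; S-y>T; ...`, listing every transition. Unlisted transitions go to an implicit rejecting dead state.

start=A; accept=A,B,C; A-x>B; A-y>A; B-x>C; B-y>A; C-x>D; C-y>A; D-x>D; D-y>D

This is the complement of 'contains `xxx`'. Use the same substring-matching states — A through D holding how much of `xxx` has just been matched — but flip the accepting set: everything except the trap D accepts.
A 4-state machine:
       x  y 
>* A   B  A 
 * B   C  A 
 * C   D  A 
   D   D  D 
(> = start, * = accepting)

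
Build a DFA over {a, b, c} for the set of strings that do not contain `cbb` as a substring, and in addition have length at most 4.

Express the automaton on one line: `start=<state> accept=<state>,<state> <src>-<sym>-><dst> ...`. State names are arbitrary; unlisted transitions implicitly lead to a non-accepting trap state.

Build one automaton per condition and run them in lockstep. The first has 4 states tracking partial matches of the forbidden pattern `cbb`; the second has 6 states tracking the input length, saturating at 5. A product state is a pair (one from each), accepting exactly when both do. Equivalent product states are then merged.
With 10 states:
        a   b   c  
>* q0   q1  q1  q2 
 * q1   q3  q3  q4 
 * q2   q3  q5  q4 
 * q3   q6  q6  q6 
 * q4   q6  q7  q6 
 * q5   q6  q8  q6 
 * q6   q9  q9  q9 
 * q7   q9  q8  q9 
   q8   q8  q8  q8 
 * q9   q8  q8  q8 
(> = start, * = accepting)

start=q0 accept=q0,q1,q2,q3,q4,q5,q6,q7,q9 q0-a->q1 q0-b->q1 q0-c->q2 q1-a->q3 q1-b->q3 q1-c->q4 q2-a->q3 q2-b->q5 q2-c->q4 q3-a->q6 q3-b->q6 q3-c->q6 q4-a->q6 q4-b->q7 q4-c->q6 q5-a->q6 q5-b->q8 q5-c->q6 q6-a->q9 q6-b->q9 q6-c->q9 q7-a->q9 q7-b->q8 q7-c->q9 q8-a->q8 q8-b->q8 q8-c->q8 q9-a->q8 q9-b->q8 q9-c->q8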